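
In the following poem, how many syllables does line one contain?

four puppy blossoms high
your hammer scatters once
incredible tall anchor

Line one: "four puppy blossoms high": 1+2+2+1 = 6

6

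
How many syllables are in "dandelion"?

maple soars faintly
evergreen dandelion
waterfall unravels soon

"dandelion" has 4 syllables.

4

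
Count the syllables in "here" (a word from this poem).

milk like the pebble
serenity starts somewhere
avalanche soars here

1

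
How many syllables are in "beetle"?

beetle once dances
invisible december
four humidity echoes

2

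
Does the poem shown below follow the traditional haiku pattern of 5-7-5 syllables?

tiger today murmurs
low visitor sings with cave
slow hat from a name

No

Line 1: tiger (2), today (2), murmurs (2) → 6 (expected 5)
Line 2: low (1), visitor (3), sings (1), with (1), cave (1) → 7 ✓
Line 3: slow (1), hat (1), from (1), a (1), name (1) → 5 ✓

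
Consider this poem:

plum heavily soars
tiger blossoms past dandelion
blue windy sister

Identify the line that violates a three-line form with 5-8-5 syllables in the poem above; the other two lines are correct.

Line 1: plum(1) + heavily(3) + soars(1) = 5 ✓
Line 2: tiger(2) + blossoms(2) + past(1) + dandelion(4) = 9 (expected 8)
Line 3: blue(1) + windy(2) + sister(2) = 5 ✓

The second line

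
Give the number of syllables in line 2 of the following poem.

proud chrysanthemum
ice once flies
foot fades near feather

3

Line 2: ice (1), once (1), flies (1) → 3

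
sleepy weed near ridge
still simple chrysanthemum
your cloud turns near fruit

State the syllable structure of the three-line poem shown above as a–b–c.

5–7–5

Line 1: sleepy (2), weed (1), near (1), ridge (1) → 5
Line 2: still (1), simple (2), chrysanthemum (4) → 7
Line 3: your (1), cloud (1), turns (1), near (1), fruit (1) → 5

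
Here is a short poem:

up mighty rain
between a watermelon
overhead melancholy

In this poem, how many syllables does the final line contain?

The final line: overhead(3) + melancholy(4) = 7

7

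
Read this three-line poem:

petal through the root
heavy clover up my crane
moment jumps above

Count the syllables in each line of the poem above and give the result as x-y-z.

Line 1: "petal through the root": 2+1+1+1 = 5
Line 2: "heavy clover up my crane": 2+2+1+1+1 = 7
Line 3: "moment jumps above": 2+1+2 = 5

5-7-5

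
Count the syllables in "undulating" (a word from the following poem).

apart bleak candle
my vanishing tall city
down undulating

"undulating" has 4 syllables.

4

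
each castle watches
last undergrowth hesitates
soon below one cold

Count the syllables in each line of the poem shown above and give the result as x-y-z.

Line 1: "each castle watches": 1+2+2 = 5
Line 2: "last undergrowth hesitates": 1+3+3 = 7
Line 3: "soon below one cold": 1+2+1+1 = 5

5-7-5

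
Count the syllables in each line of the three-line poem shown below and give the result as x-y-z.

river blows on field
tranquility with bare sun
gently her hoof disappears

Line 1: river(2) + blows(1) + on(1) + field(1) = 5
Line 2: tranquility(4) + with(1) + bare(1) + sun(1) = 7
Line 3: gently(2) + her(1) + hoof(1) + disappears(3) = 7

5-7-7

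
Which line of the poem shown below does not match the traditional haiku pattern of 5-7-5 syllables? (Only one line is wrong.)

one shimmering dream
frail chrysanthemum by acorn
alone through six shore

The second line

Line 1: one (1), shimmering (3), dream (1) → 5 ✓
Line 2: frail (1), chrysanthemum (4), by (1), acorn (2) → 8 (expected 7)
Line 3: alone (2), through (1), six (1), shore (1) → 5 ✓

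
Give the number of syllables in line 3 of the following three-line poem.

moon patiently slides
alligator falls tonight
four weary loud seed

5

Line 3: "four weary loud seed": 1+2+1+1 = 5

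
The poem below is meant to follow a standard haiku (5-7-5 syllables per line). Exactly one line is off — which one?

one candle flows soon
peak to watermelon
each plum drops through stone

Line 2

Line 1: one (1), candle (2), flows (1), soon (1) → 5 ✓
Line 2: peak (1), to (1), watermelon (4) → 6 (expected 7)
Line 3: each (1), plum (1), drops (1), through (1), stone (1) → 5 ✓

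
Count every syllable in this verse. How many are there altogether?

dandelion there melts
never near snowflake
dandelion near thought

17

Line 1: dandelion (4), there (1), melts (1) → 6
Line 2: never (2), near (1), snowflake (2) → 5
Line 3: dandelion (4), near (1), thought (1) → 6
Total: 6 + 5 + 6 = 17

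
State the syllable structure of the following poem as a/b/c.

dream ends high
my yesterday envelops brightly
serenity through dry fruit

3/9/7

Line 1: "dream ends high": 1+1+1 = 3
Line 2: "my yesterday envelops brightly": 1+3+3+2 = 9
Line 3: "serenity through dry fruit": 4+1+1+1 = 7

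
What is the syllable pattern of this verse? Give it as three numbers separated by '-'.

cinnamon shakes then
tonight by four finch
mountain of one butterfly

Line 1: "cinnamon shakes then": 3+1+1 = 5
Line 2: "tonight by four finch": 2+1+1+1 = 5
Line 3: "mountain of one butterfly": 2+1+1+3 = 7

5-5-7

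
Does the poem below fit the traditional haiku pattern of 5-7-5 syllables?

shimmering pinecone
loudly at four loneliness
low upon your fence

Yes

Line 1: shimmering (3), pinecone (2) → 5 ✓
Line 2: loudly (2), at (1), four (1), loneliness (3) → 7 ✓
Line 3: low (1), upon (2), your (1), fence (1) → 5 ✓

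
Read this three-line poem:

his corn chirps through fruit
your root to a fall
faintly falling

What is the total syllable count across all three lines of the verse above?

14

Line 1: his (1), corn (1), chirps (1), through (1), fruit (1) → 5
Line 2: your (1), root (1), to (1), a (1), fall (1) → 5
Line 3: faintly (2), falling (2) → 4
Total: 5 + 5 + 4 = 14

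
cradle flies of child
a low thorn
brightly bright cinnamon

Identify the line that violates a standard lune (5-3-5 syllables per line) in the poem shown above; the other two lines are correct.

Line 1: "cradle flies of child": 2+1+1+1 = 5 ✓
Line 2: "a low thorn": 1+1+1 = 3 ✓
Line 3: "brightly bright cinnamon": 2+1+3 = 6 (expected 5)

Line 3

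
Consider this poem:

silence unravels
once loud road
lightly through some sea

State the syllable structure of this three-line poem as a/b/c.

5/3/5

Line 1: silence(2) + unravels(3) = 5
Line 2: once(1) + loud(1) + road(1) = 3
Line 3: lightly(2) + through(1) + some(1) + sea(1) = 5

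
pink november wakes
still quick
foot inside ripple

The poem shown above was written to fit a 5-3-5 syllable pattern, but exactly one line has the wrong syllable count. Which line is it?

Line 2

Line 1: pink(1) + november(3) + wakes(1) = 5 ✓
Line 2: still(1) + quick(1) = 2 (expected 3)
Line 3: foot(1) + inside(2) + ripple(2) = 5 ✓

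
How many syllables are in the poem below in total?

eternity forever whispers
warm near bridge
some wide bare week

Line 1: eternity (4), forever (3), whispers (2) → 9
Line 2: warm (1), near (1), bridge (1) → 3
Line 3: some (1), wide (1), bare (1), week (1) → 4
Total: 9 + 3 + 4 = 16

16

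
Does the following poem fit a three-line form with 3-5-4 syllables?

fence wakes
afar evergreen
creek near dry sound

Line 1: "fence wakes": 1+1 = 2 (expected 3)
Line 2: "afar evergreen": 2+3 = 5 ✓
Line 3: "creek near dry sound": 1+1+1+1 = 4 ✓

No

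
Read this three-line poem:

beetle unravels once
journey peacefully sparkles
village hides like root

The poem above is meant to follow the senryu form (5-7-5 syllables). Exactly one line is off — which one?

Line 1: beetle (2), unravels (3), once (1) → 6 (expected 5)
Line 2: journey (2), peacefully (3), sparkles (2) → 7 ✓
Line 3: village (2), hides (1), like (1), root (1) → 5 ✓

Line 1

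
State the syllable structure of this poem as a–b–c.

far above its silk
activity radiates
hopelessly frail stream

Line 1: "far above its silk": 1+2+1+1 = 5
Line 2: "activity radiates": 4+3 = 7
Line 3: "hopelessly frail stream": 3+1+1 = 5

5–7–5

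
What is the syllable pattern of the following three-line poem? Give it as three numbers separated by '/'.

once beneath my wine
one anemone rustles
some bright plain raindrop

Line 1: once(1) + beneath(2) + my(1) + wine(1) = 5
Line 2: one(1) + anemone(4) + rustles(2) = 7
Line 3: some(1) + bright(1) + plain(1) + raindrop(2) = 5

5/7/5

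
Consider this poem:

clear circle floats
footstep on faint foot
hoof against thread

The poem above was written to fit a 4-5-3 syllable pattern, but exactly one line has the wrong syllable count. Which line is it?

Line 1: "clear circle floats": 1+2+1 = 4 ✓
Line 2: "footstep on faint foot": 2+1+1+1 = 5 ✓
Line 3: "hoof against thread": 1+2+1 = 4 (expected 3)

Line 3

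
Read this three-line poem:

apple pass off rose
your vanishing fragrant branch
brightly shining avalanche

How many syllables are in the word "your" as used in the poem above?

"your" has 1 syllable.

1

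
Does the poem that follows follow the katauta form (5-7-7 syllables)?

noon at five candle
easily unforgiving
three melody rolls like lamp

Yes

Line 1: noon (1), at (1), five (1), candle (2) → 5 ✓
Line 2: easily (3), unforgiving (4) → 7 ✓
Line 3: three (1), melody (3), rolls (1), like (1), lamp (1) → 7 ✓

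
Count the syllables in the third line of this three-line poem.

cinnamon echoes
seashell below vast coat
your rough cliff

The third line: "your rough cliff": 1+1+1 = 3

3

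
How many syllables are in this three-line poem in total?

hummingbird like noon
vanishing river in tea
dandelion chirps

Line 1: hummingbird (3), like (1), noon (1) → 5
Line 2: vanishing (3), river (2), in (1), tea (1) → 7
Line 3: dandelion (4), chirps (1) → 5
Total: 5 + 7 + 5 = 17

17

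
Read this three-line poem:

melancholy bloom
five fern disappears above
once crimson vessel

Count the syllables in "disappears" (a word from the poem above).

3

"disappears" has 3 syllables.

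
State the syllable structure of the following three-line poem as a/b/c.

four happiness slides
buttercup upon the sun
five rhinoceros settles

5/7/7

Line 1: "four happiness slides": 1+3+1 = 5
Line 2: "buttercup upon the sun": 3+2+1+1 = 7
Line 3: "five rhinoceros settles": 1+4+2 = 7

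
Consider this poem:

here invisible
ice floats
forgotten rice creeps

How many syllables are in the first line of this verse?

The first line: here(1) + invisible(4) = 5

5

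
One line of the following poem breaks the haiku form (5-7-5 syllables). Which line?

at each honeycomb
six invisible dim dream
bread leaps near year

Line 1: at (1), each (1), honeycomb (3) → 5 ✓
Line 2: six (1), invisible (4), dim (1), dream (1) → 7 ✓
Line 3: bread (1), leaps (1), near (1), year (1) → 4 (expected 5)

Line 3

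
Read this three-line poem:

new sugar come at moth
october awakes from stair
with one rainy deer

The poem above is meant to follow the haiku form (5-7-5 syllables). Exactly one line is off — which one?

The first line

Line 1: "new sugar come at moth": 1+2+1+1+1 = 6 (expected 5)
Line 2: "october awakes from stair": 3+2+1+1 = 7 ✓
Line 3: "with one rainy deer": 1+1+2+1 = 5 ✓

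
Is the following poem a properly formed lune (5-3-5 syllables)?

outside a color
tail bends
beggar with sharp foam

No

Line 1: "outside a color": 2+1+2 = 5 ✓
Line 2: "tail bends": 1+1 = 2 (expected 3)
Line 3: "beggar with sharp foam": 2+1+1+1 = 5 ✓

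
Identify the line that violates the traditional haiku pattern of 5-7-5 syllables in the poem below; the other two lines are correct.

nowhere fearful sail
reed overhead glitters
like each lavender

Line 1: "nowhere fearful sail": 2+2+1 = 5 ✓
Line 2: "reed overhead glitters": 1+3+2 = 6 (expected 7)
Line 3: "like each lavender": 1+1+3 = 5 ✓

Line 2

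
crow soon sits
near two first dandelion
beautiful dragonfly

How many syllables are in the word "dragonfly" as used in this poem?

3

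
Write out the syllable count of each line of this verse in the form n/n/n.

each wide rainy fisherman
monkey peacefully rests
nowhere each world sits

7/6/5

Line 1: "each wide rainy fisherman": 1+1+2+3 = 7
Line 2: "monkey peacefully rests": 2+3+1 = 6
Line 3: "nowhere each world sits": 2+1+1+1 = 5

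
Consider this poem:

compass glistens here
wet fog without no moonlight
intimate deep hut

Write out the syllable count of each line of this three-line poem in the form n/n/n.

Line 1: compass (2), glistens (2), here (1) → 5
Line 2: wet (1), fog (1), without (2), no (1), moonlight (2) → 7
Line 3: intimate (3), deep (1), hut (1) → 5

5/7/5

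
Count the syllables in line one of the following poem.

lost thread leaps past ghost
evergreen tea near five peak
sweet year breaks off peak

Line one: "lost thread leaps past ghost": 1+1+1+1+1 = 5

5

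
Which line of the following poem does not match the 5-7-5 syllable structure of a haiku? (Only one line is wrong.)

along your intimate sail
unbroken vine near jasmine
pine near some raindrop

The first line

Line 1: "along your intimate sail": 2+1+3+1 = 7 (expected 5)
Line 2: "unbroken vine near jasmine": 3+1+1+2 = 7 ✓
Line 3: "pine near some raindrop": 1+1+1+2 = 5 ✓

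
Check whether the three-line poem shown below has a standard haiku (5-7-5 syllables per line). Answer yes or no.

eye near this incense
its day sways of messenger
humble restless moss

Line 1: eye (1), near (1), this (1), incense (2) → 5 ✓
Line 2: its (1), day (1), sways (1), of (1), messenger (3) → 7 ✓
Line 3: humble (2), restless (2), moss (1) → 5 ✓

Yes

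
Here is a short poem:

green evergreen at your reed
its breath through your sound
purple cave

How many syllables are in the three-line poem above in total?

15

Line 1: green (1), evergreen (3), at (1), your (1), reed (1) → 7
Line 2: its (1), breath (1), through (1), your (1), sound (1) → 5
Line 3: purple (2), cave (1) → 3
Total: 7 + 5 + 3 = 15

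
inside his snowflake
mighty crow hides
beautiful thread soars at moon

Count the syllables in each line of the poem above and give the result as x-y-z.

Line 1: inside(2) + his(1) + snowflake(2) = 5
Line 2: mighty(2) + crow(1) + hides(1) = 4
Line 3: beautiful(3) + thread(1) + soars(1) + at(1) + moon(1) = 7

5-4-7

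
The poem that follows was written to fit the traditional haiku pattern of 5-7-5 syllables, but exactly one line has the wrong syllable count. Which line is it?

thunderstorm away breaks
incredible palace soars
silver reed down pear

The first line

Line 1: thunderstorm(3) + away(2) + breaks(1) = 6 (expected 5)
Line 2: incredible(4) + palace(2) + soars(1) = 7 ✓
Line 3: silver(2) + reed(1) + down(1) + pear(1) = 5 ✓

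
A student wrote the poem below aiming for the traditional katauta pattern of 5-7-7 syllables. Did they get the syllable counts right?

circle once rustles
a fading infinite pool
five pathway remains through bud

Line 1: circle(2) + once(1) + rustles(2) = 5 ✓
Line 2: a(1) + fading(2) + infinite(3) + pool(1) = 7 ✓
Line 3: five(1) + pathway(2) + remains(2) + through(1) + bud(1) = 7 ✓

Yes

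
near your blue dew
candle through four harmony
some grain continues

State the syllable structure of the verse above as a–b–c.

Line 1: near(1) + your(1) + blue(1) + dew(1) = 4
Line 2: candle(2) + through(1) + four(1) + harmony(3) = 7
Line 3: some(1) + grain(1) + continues(3) = 5

4–7–5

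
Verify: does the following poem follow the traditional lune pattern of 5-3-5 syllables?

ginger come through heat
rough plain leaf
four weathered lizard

Line 1: ginger (2), come (1), through (1), heat (1) → 5 ✓
Line 2: rough (1), plain (1), leaf (1) → 3 ✓
Line 3: four (1), weathered (2), lizard (2) → 5 ✓

Yes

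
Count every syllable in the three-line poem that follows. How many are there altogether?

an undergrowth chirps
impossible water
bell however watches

Line 1: "an undergrowth chirps": 1+3+1 = 5
Line 2: "impossible water": 4+2 = 6
Line 3: "bell however watches": 1+3+2 = 6
Total: 5 + 6 + 6 = 17

17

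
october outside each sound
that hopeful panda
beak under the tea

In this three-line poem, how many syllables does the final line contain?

The final line: "beak under the tea": 1+2+1+1 = 5

5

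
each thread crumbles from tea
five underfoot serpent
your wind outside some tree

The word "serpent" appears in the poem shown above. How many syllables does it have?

"serpent" has 2 syllables.

2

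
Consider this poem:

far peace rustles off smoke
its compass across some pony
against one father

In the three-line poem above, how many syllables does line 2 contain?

Line 2: "its compass across some pony": 1+2+2+1+2 = 8

8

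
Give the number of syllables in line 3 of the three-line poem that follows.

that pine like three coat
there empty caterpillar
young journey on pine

5

Line 3: young (1), journey (2), on (1), pine (1) → 5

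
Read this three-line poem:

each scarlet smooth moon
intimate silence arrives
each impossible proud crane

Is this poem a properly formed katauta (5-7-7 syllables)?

Yes

Line 1: "each scarlet smooth moon": 1+2+1+1 = 5 ✓
Line 2: "intimate silence arrives": 3+2+2 = 7 ✓
Line 3: "each impossible proud crane": 1+4+1+1 = 7 ✓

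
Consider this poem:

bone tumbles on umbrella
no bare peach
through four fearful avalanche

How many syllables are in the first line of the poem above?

7

The first line: "bone tumbles on umbrella": 1+2+1+3 = 7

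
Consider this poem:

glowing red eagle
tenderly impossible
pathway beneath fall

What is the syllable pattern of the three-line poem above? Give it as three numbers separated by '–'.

5–7–5

Line 1: glowing (2), red (1), eagle (2) → 5
Line 2: tenderly (3), impossible (4) → 7
Line 3: pathway (2), beneath (2), fall (1) → 5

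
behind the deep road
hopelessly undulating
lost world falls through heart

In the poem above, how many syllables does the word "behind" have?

2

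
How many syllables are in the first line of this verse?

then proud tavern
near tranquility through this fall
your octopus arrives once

4

The first line: then (1), proud (1), tavern (2) → 4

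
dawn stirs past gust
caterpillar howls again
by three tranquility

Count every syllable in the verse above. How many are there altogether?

Line 1: dawn (1), stirs (1), past (1), gust (1) → 4
Line 2: caterpillar (4), howls (1), again (2) → 7
Line 3: by (1), three (1), tranquility (4) → 6
Total: 4 + 7 + 6 = 17

17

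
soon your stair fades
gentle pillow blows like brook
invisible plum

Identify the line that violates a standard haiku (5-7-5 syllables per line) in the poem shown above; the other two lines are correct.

Line 1

Line 1: soon(1) + your(1) + stair(1) + fades(1) = 4 (expected 5)
Line 2: gentle(2) + pillow(2) + blows(1) + like(1) + brook(1) = 7 ✓
Line 3: invisible(4) + plum(1) = 5 ✓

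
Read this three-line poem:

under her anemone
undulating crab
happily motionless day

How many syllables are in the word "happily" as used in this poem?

3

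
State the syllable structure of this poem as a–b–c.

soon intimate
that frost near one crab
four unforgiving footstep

4–5–7

Line 1: soon (1), intimate (3) → 4
Line 2: that (1), frost (1), near (1), one (1), crab (1) → 5
Line 3: four (1), unforgiving (4), footstep (2) → 7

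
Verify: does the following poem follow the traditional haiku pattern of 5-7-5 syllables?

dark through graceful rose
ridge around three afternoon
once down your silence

Line 1: "dark through graceful rose": 1+1+2+1 = 5 ✓
Line 2: "ridge around three afternoon": 1+2+1+3 = 7 ✓
Line 3: "once down your silence": 1+1+1+2 = 5 ✓

Yes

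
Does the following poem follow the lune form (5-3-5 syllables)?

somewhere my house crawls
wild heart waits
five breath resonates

Line 1: "somewhere my house crawls": 2+1+1+1 = 5 ✓
Line 2: "wild heart waits": 1+1+1 = 3 ✓
Line 3: "five breath resonates": 1+1+3 = 5 ✓

Yes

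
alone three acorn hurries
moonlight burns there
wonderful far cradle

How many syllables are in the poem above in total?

Line 1: alone(2) + three(1) + acorn(2) + hurries(2) = 7
Line 2: moonlight(2) + burns(1) + there(1) = 4
Line 3: wonderful(3) + far(1) + cradle(2) = 6
Total: 7 + 4 + 6 = 17

17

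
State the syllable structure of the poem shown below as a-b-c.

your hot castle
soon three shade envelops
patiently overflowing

4-6-7

Line 1: your (1), hot (1), castle (2) → 4
Line 2: soon (1), three (1), shade (1), envelops (3) → 6
Line 3: patiently (3), overflowing (4) → 7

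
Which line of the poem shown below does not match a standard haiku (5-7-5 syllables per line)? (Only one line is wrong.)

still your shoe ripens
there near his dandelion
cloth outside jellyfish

Line 1: still (1), your (1), shoe (1), ripens (2) → 5 ✓
Line 2: there (1), near (1), his (1), dandelion (4) → 7 ✓
Line 3: cloth (1), outside (2), jellyfish (3) → 6 (expected 5)

Line 3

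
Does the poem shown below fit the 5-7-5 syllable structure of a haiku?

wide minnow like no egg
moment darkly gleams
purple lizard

No

Line 1: "wide minnow like no egg": 1+2+1+1+1 = 6 (expected 5)
Line 2: "moment darkly gleams": 2+2+1 = 5 (expected 7)
Line 3: "purple lizard": 2+2 = 4 (expected 5)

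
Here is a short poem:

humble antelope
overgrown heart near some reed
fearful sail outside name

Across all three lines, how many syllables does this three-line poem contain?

Line 1: "humble antelope": 2+3 = 5
Line 2: "overgrown heart near some reed": 3+1+1+1+1 = 7
Line 3: "fearful sail outside name": 2+1+2+1 = 6
Total: 5 + 7 + 6 = 18

18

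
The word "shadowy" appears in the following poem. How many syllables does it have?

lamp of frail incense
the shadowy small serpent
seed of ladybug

3

"shadowy" has 3 syllables.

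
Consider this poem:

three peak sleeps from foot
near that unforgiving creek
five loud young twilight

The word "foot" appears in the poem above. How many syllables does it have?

1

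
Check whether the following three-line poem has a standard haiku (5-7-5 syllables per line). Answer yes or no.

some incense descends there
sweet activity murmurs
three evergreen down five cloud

No

Line 1: some(1) + incense(2) + descends(2) + there(1) = 6 (expected 5)
Line 2: sweet(1) + activity(4) + murmurs(2) = 7 ✓
Line 3: three(1) + evergreen(3) + down(1) + five(1) + cloud(1) = 7 (expected 5)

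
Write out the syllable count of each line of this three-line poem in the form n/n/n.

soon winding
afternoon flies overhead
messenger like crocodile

3/7/7

Line 1: soon (1), winding (2) → 3
Line 2: afternoon (3), flies (1), overhead (3) → 7
Line 3: messenger (3), like (1), crocodile (3) → 7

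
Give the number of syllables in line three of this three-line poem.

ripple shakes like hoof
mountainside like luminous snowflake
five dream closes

4

Line three: five (1), dream (1), closes (2) → 4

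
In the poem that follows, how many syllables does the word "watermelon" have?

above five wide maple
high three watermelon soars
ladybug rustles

4

"watermelon" has 4 syllables.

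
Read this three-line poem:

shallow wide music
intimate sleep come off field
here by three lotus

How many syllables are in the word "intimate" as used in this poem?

"intimate" has 3 syllables.

3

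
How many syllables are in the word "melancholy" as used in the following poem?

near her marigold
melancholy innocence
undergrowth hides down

4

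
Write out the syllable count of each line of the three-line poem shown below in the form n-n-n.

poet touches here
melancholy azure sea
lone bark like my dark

5-7-5

Line 1: poet(2) + touches(2) + here(1) = 5
Line 2: melancholy(4) + azure(2) + sea(1) = 7
Line 3: lone(1) + bark(1) + like(1) + my(1) + dark(1) = 5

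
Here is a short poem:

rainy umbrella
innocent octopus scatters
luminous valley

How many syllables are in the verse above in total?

18

Line 1: rainy (2), umbrella (3) → 5
Line 2: innocent (3), octopus (3), scatters (2) → 8
Line 3: luminous (3), valley (2) → 5
Total: 5 + 8 + 5 = 18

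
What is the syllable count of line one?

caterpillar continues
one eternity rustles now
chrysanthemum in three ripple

Line one: "caterpillar continues": 4+3 = 7

7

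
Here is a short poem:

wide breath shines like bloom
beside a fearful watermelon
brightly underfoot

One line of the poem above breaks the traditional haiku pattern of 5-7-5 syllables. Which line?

Line 1: wide (1), breath (1), shines (1), like (1), bloom (1) → 5 ✓
Line 2: beside (2), a (1), fearful (2), watermelon (4) → 9 (expected 7)
Line 3: brightly (2), underfoot (3) → 5 ✓

The second line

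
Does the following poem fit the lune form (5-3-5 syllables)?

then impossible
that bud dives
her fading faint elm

Yes

Line 1: then (1), impossible (4) → 5 ✓
Line 2: that (1), bud (1), dives (1) → 3 ✓
Line 3: her (1), fading (2), faint (1), elm (1) → 5 ✓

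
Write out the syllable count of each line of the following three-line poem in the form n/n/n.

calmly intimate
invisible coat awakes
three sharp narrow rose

5/7/5

Line 1: calmly(2) + intimate(3) = 5
Line 2: invisible(4) + coat(1) + awakes(2) = 7
Line 3: three(1) + sharp(1) + narrow(2) + rose(1) = 5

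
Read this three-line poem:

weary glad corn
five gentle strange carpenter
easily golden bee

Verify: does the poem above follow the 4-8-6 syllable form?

No

Line 1: weary(2) + glad(1) + corn(1) = 4 ✓
Line 2: five(1) + gentle(2) + strange(1) + carpenter(3) = 7 (expected 8)
Line 3: easily(3) + golden(2) + bee(1) = 6 ✓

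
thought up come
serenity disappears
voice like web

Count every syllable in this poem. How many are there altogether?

13

Line 1: "thought up come": 1+1+1 = 3
Line 2: "serenity disappears": 4+3 = 7
Line 3: "voice like web": 1+1+1 = 3
Total: 3 + 7 + 3 = 13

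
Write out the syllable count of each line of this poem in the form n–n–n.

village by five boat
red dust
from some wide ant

Line 1: village(2) + by(1) + five(1) + boat(1) = 5
Line 2: red(1) + dust(1) = 2
Line 3: from(1) + some(1) + wide(1) + ant(1) = 4

5–2–4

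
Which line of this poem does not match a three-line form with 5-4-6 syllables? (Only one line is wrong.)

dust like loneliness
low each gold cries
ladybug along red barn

Line 3

Line 1: dust(1) + like(1) + loneliness(3) = 5 ✓
Line 2: low(1) + each(1) + gold(1) + cries(1) = 4 ✓
Line 3: ladybug(3) + along(2) + red(1) + barn(1) = 7 (expected 6)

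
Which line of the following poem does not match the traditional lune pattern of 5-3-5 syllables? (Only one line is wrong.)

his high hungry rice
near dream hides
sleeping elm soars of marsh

The third line

Line 1: his(1) + high(1) + hungry(2) + rice(1) = 5 ✓
Line 2: near(1) + dream(1) + hides(1) = 3 ✓
Line 3: sleeping(2) + elm(1) + soars(1) + of(1) + marsh(1) = 6 (expected 5)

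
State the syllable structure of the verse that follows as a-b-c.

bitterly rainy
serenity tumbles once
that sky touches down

5-7-5

Line 1: bitterly(3) + rainy(2) = 5
Line 2: serenity(4) + tumbles(2) + once(1) = 7
Line 3: that(1) + sky(1) + touches(2) + down(1) = 5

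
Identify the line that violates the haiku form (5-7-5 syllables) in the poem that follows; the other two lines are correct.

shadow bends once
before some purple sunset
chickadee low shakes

Line 1: shadow(2) + bends(1) + once(1) = 4 (expected 5)
Line 2: before(2) + some(1) + purple(2) + sunset(2) = 7 ✓
Line 3: chickadee(3) + low(1) + shakes(1) = 5 ✓

The first line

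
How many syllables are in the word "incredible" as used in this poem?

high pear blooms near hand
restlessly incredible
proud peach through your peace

"incredible" has 4 syllables.

4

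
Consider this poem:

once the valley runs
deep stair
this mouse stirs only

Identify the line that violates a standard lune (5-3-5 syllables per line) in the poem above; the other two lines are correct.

Line 1: "once the valley runs": 1+1+2+1 = 5 ✓
Line 2: "deep stair": 1+1 = 2 (expected 3)
Line 3: "this mouse stirs only": 1+1+1+2 = 5 ✓

Line 2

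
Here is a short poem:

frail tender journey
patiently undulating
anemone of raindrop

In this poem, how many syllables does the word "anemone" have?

4

"anemone" has 4 syllables.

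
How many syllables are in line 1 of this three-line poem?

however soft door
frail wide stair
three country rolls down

5

Line 1: "however soft door": 3+1+1 = 5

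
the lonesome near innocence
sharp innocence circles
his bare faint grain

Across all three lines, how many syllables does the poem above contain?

17

Line 1: the(1) + lonesome(2) + near(1) + innocence(3) = 7
Line 2: sharp(1) + innocence(3) + circles(2) = 6
Line 3: his(1) + bare(1) + faint(1) + grain(1) = 4
Total: 7 + 6 + 4 = 17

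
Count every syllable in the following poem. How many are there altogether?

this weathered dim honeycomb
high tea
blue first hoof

Line 1: this(1) + weathered(2) + dim(1) + honeycomb(3) = 7
Line 2: high(1) + tea(1) = 2
Line 3: blue(1) + first(1) + hoof(1) = 3
Total: 7 + 2 + 3 = 12

12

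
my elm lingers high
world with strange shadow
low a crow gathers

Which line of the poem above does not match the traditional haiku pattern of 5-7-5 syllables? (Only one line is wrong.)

The second line

Line 1: my (1), elm (1), lingers (2), high (1) → 5 ✓
Line 2: world (1), with (1), strange (1), shadow (2) → 5 (expected 7)
Line 3: low (1), a (1), crow (1), gathers (2) → 5 ✓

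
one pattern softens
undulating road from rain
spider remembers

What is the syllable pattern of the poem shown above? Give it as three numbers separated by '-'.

5-7-5

Line 1: "one pattern softens": 1+2+2 = 5
Line 2: "undulating road from rain": 4+1+1+1 = 7
Line 3: "spider remembers": 2+3 = 5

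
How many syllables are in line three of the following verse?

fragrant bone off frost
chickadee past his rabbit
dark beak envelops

5

Line three: "dark beak envelops": 1+1+3 = 5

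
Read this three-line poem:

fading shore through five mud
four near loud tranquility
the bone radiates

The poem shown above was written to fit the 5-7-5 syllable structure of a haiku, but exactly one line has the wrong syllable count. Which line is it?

Line 1

Line 1: fading(2) + shore(1) + through(1) + five(1) + mud(1) = 6 (expected 5)
Line 2: four(1) + near(1) + loud(1) + tranquility(4) = 7 ✓
Line 3: the(1) + bone(1) + radiates(3) = 5 ✓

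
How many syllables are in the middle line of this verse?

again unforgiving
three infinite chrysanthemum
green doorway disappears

8

The middle line: three(1) + infinite(3) + chrysanthemum(4) = 8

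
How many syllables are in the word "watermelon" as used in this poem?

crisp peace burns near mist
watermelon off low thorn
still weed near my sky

4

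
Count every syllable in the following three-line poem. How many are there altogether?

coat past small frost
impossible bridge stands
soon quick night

Line 1: coat (1), past (1), small (1), frost (1) → 4
Line 2: impossible (4), bridge (1), stands (1) → 6
Line 3: soon (1), quick (1), night (1) → 3
Total: 4 + 6 + 3 = 13

13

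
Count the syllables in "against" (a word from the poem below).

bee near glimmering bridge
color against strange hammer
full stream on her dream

2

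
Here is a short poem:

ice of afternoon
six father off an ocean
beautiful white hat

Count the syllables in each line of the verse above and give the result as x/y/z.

Line 1: ice (1), of (1), afternoon (3) → 5
Line 2: six (1), father (2), off (1), an (1), ocean (2) → 7
Line 3: beautiful (3), white (1), hat (1) → 5

5/7/5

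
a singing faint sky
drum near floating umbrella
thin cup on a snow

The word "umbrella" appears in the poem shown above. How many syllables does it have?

3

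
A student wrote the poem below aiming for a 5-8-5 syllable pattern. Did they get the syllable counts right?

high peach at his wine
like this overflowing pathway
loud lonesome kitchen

Yes

Line 1: high(1) + peach(1) + at(1) + his(1) + wine(1) = 5 ✓
Line 2: like(1) + this(1) + overflowing(4) + pathway(2) = 8 ✓
Line 3: loud(1) + lonesome(2) + kitchen(2) = 5 ✓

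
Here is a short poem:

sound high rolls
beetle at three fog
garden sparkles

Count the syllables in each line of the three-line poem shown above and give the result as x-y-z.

3-5-4

Line 1: sound (1), high (1), rolls (1) → 3
Line 2: beetle (2), at (1), three (1), fog (1) → 5
Line 3: garden (2), sparkles (2) → 4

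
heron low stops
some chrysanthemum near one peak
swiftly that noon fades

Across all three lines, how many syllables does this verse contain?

17

Line 1: "heron low stops": 2+1+1 = 4
Line 2: "some chrysanthemum near one peak": 1+4+1+1+1 = 8
Line 3: "swiftly that noon fades": 2+1+1+1 = 5
Total: 4 + 8 + 5 = 17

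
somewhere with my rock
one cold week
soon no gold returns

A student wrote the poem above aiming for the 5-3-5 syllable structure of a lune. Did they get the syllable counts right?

Line 1: somewhere(2) + with(1) + my(1) + rock(1) = 5 ✓
Line 2: one(1) + cold(1) + week(1) = 3 ✓
Line 3: soon(1) + no(1) + gold(1) + returns(2) = 5 ✓

Yes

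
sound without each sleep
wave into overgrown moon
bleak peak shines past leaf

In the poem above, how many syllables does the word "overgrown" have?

3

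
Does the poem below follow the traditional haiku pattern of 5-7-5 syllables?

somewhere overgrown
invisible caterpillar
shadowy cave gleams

Line 1: somewhere (2), overgrown (3) → 5 ✓
Line 2: invisible (4), caterpillar (4) → 8 (expected 7)
Line 3: shadowy (3), cave (1), gleams (1) → 5 ✓

No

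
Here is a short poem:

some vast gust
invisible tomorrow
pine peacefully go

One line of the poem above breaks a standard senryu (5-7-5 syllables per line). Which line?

Line 1: "some vast gust": 1+1+1 = 3 (expected 5)
Line 2: "invisible tomorrow": 4+3 = 7 ✓
Line 3: "pine peacefully go": 1+3+1 = 5 ✓

The first line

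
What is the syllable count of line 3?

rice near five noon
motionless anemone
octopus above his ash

Line 3: "octopus above his ash": 3+2+1+1 = 7

7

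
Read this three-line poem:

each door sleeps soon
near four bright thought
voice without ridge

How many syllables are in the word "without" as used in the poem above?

2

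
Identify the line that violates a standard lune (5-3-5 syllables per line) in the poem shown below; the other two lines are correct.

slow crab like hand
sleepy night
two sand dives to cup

Line 1: "slow crab like hand": 1+1+1+1 = 4 (expected 5)
Line 2: "sleepy night": 2+1 = 3 ✓
Line 3: "two sand dives to cup": 1+1+1+1+1 = 5 ✓

Line 1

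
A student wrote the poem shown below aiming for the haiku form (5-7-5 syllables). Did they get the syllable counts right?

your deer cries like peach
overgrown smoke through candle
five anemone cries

No

Line 1: your(1) + deer(1) + cries(1) + like(1) + peach(1) = 5 ✓
Line 2: overgrown(3) + smoke(1) + through(1) + candle(2) = 7 ✓
Line 3: five(1) + anemone(4) + cries(1) = 6 (expected 5)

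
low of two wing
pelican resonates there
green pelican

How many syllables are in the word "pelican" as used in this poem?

3

"pelican" has 3 syllables.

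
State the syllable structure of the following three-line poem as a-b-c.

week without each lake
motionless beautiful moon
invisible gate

Line 1: week(1) + without(2) + each(1) + lake(1) = 5
Line 2: motionless(3) + beautiful(3) + moon(1) = 7
Line 3: invisible(4) + gate(1) = 5

5-7-5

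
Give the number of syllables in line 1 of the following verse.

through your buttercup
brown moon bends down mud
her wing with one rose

5

Line 1: through (1), your (1), buttercup (3) → 5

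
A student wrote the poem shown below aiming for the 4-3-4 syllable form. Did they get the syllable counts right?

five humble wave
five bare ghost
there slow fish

No

Line 1: "five humble wave": 1+2+1 = 4 ✓
Line 2: "five bare ghost": 1+1+1 = 3 ✓
Line 3: "there slow fish": 1+1+1 = 3 (expected 4)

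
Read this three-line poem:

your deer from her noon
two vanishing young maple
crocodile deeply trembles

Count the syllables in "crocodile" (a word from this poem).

3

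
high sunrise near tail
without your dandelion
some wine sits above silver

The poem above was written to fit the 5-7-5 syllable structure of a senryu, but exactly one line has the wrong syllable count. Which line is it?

Line 1: high (1), sunrise (2), near (1), tail (1) → 5 ✓
Line 2: without (2), your (1), dandelion (4) → 7 ✓
Line 3: some (1), wine (1), sits (1), above (2), silver (2) → 7 (expected 5)

Line 3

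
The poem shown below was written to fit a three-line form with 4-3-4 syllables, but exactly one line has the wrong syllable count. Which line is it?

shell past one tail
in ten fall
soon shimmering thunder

Line 3

Line 1: shell (1), past (1), one (1), tail (1) → 4 ✓
Line 2: in (1), ten (1), fall (1) → 3 ✓
Line 3: soon (1), shimmering (3), thunder (2) → 6 (expected 4)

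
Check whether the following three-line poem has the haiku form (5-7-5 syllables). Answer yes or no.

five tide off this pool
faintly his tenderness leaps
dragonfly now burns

Line 1: "five tide off this pool": 1+1+1+1+1 = 5 ✓
Line 2: "faintly his tenderness leaps": 2+1+3+1 = 7 ✓
Line 3: "dragonfly now burns": 3+1+1 = 5 ✓

Yes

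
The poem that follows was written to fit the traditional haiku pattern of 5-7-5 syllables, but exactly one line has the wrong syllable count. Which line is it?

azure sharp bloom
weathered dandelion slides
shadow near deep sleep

Line 1

Line 1: azure (2), sharp (1), bloom (1) → 4 (expected 5)
Line 2: weathered (2), dandelion (4), slides (1) → 7 ✓
Line 3: shadow (2), near (1), deep (1), sleep (1) → 5 ✓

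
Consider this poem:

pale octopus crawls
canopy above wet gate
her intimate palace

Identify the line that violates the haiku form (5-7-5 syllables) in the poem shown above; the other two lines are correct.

Line 1: "pale octopus crawls": 1+3+1 = 5 ✓
Line 2: "canopy above wet gate": 3+2+1+1 = 7 ✓
Line 3: "her intimate palace": 1+3+2 = 6 (expected 5)

Line 3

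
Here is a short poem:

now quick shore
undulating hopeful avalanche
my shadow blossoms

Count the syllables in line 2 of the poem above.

Line 2: "undulating hopeful avalanche": 4+2+3 = 9

9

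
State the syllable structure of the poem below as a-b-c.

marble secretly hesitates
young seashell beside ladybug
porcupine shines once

8-8-5

Line 1: marble(2) + secretly(3) + hesitates(3) = 8
Line 2: young(1) + seashell(2) + beside(2) + ladybug(3) = 8
Line 3: porcupine(3) + shines(1) + once(1) = 5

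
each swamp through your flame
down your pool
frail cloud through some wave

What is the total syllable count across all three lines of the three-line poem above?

13

Line 1: each (1), swamp (1), through (1), your (1), flame (1) → 5
Line 2: down (1), your (1), pool (1) → 3
Line 3: frail (1), cloud (1), through (1), some (1), wave (1) → 5
Total: 5 + 3 + 5 = 13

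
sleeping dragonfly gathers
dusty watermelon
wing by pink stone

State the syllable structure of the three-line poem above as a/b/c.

7/6/4

Line 1: "sleeping dragonfly gathers": 2+3+2 = 7
Line 2: "dusty watermelon": 2+4 = 6
Line 3: "wing by pink stone": 1+1+1+1 = 4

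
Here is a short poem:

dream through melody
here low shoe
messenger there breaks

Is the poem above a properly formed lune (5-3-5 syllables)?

Yes

Line 1: dream (1), through (1), melody (3) → 5 ✓
Line 2: here (1), low (1), shoe (1) → 3 ✓
Line 3: messenger (3), there (1), breaks (1) → 5 ✓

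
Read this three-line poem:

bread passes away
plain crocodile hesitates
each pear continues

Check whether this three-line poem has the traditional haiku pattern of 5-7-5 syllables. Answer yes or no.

Line 1: bread(1) + passes(2) + away(2) = 5 ✓
Line 2: plain(1) + crocodile(3) + hesitates(3) = 7 ✓
Line 3: each(1) + pear(1) + continues(3) = 5 ✓

Yes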